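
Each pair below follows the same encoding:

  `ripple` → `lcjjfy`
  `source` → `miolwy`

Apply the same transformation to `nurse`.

holmy

Compare letters: r→l is +20, i→c is +20, p→j is +20 — a constant shift. This is a Caesar cipher with shift 20.
For nurse: n+20=h, u+20=o, r+20=l, s+20=m, e+20=y.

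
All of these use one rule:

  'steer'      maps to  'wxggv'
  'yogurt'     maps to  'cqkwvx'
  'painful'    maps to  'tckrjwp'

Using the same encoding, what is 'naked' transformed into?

Vowels shift forward by 2 and consonants shift forward by 4.
For naked: n(cons)+4=r, a(vowel)+2=c, k(cons)+4=o, e(vowel)+2=g, d(cons)+4=h.

rcogh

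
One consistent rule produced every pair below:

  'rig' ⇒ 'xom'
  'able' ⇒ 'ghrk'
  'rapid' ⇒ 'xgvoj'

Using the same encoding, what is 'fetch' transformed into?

lkzin

Compare letters: r→x is +6, i→o is +6, g→m is +6 — a constant shift. Every letter moves 6 places later in the alphabet, wrapping around z→a.
For fetch: f+6=l, e+6=k, t+6=z, c+6=i, h+6=n.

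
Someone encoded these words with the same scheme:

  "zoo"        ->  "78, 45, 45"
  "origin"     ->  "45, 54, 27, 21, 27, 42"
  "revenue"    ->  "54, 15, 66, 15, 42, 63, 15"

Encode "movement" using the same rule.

z(#26)→78 and o(#15)→45: differences scale by 3, so n = 3·pos + 0. With a=1..z=26, the number is 3·pos.
Applying it to movement: m=13→39, o=15→45, v=22→66, e=5→15, m=13→39, e=5→15, n=14→42, t=20→60.

39, 45, 66, 15, 39, 15, 42, 60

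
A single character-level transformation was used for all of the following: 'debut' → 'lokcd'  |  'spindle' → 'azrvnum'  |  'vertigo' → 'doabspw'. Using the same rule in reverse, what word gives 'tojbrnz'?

Shifts by position in debut: pos 0: d→l (+8), pos 1: e→o (+10), pos 2: b→k (+9), pos 3: u→c (+8), pos 4: t→d (+10) — repeating every 3. A repeating key of period 3 is used — shifts +8, +10, +9 over and over.
Decoding tojbrnz: t−8=l, o−10=e, j−9=a, b−8=t, r−10=h, n−9=e, z−8=r.

leather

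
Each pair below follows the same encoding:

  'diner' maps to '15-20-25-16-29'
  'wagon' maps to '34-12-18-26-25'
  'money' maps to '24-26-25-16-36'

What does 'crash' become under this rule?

14-29-12-30-19

d is letter #4 and maps to 15: an offset of 11. Each letter is replaced by its alphabet position (a=1..z=26) + 11.
Applying it to crash: c=3→14, r=18→29, a=1→12, s=19→30, h=8→19.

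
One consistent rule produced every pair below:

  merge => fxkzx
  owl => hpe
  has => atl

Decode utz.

bag

Compare letters: m→f is +19, e→x is +19, r→k is +19 — a constant shift. Each letter is shifted forward by 19 in the alphabet (a Caesar shift of +19).
Decoding utz: u−19=b, t−19=a, z−19=g.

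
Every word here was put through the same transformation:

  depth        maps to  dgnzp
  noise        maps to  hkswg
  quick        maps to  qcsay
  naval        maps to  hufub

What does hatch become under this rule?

This is an affine cipher: with a=0,…,z=25, each position x becomes (3x+20) mod 26.
Applying it to hatch: h(7)→3·7+20≡15=p; a(0)→3·0+20≡20=u; t(19)→3·19+20≡25=z; c(2)→3·2+20≡0=a; h(7)→3·7+20≡15=p (all mod 26).

puzap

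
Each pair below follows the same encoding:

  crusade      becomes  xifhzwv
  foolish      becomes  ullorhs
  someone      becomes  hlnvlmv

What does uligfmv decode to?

Letters are reflected about the middle of the alphabet (position → 25−position): Atbash.
Decoding uligfmv: u↔f, l↔o, i↔r, g↔t, f↔u, m↔n, v↔e.

fortune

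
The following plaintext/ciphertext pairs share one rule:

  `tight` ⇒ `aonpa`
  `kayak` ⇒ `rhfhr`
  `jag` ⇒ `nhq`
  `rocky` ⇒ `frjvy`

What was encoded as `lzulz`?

The output letters match the input read backwards, each shifted +7: tight reversed is thgit. The word is reversed, then every letter is shifted forward by 7.
Decoding lzulz: shift back: l−7=e, z−7=s, u−7=n, l−7=e, z−7=s → esnes; then reverse → sense.

sense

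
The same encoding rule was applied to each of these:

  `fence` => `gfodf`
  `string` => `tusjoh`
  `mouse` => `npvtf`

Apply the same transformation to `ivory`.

Compare letters: f→g is +1, e→f is +1, n→o is +1 — a constant shift. This is a Caesar cipher with shift 1.
For ivory: i+1=j, v+1=w, o+1=p, r+1=s, y+1=z.

jwpsz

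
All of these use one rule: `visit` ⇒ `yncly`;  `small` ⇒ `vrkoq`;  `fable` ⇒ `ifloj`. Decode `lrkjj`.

image

Shifts by position in visit: pos 0: v→y (+3), pos 1: i→n (+5), pos 2: s→c (+10), pos 3: i→l (+3), pos 4: t→y (+5) — repeating every 3. It's a Vigenère-style cipher with numeric key [3,5,10]: position i shifts by key[i mod 3].
Decoding lrkjj: l−3=i, r−5=m, k−10=a, j−3=g, j−5=e.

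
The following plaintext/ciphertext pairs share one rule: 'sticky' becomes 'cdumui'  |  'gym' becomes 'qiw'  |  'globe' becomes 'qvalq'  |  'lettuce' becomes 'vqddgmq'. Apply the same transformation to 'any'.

The rule splits by letter class: vowels +12, consonants +10.
On any: a(vowel)+12=m, n(cons)+10=x, y(cons)+10=i.

mxi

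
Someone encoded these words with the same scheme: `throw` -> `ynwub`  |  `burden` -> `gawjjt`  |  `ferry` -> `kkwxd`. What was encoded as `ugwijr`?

The shifts repeat in a cycle of length 2: positions 0,1,… shift by +5, +6, then the pattern repeats.
Decoding ugwijr: u−5=p, g−6=a, w−5=r, i−6=c, j−5=e, r−6=l.

parcel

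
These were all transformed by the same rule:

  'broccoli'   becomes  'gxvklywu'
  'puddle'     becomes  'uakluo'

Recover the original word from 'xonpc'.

sight

In broccoli: b→g is +5, r→x is +6, o→v is +7, c→k is +8 — the shift increases by 1 each position. The shift increases by 1 at each position, starting from +5: 5, 6, 7, ….
Undoing it on xonpc: x−5=s, o−6=i, n−7=g, p−8=h, c−9=t.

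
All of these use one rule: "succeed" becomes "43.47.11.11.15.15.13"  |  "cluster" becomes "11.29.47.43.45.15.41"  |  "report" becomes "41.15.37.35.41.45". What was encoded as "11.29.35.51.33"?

clown

s(#19)→43 and u(#21)→47: differences scale by 2, so n = 2·pos + 5. The formula is n = 2×(alphabet index, a=1) + 5.
Undoing it on 11.29.35.51.33: 11→(11−5)÷2=3=c, 29→(29−5)÷2=12=l, 35→(35−5)÷2=15=o, 51→(51−5)÷2=23=w, 33→(33−5)÷2=14=n.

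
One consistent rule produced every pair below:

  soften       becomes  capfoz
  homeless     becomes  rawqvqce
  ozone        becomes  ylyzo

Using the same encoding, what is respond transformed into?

Shifts by position in soften: pos 0: s→c (+10), pos 1: o→a (+12), pos 2: f→p (+10), pos 3: t→f (+12) — repeating every 2. A repeating key of period 2 is used — shifts +10, +12 over and over.
On respond: r+10=b, e+12=q, s+10=c, p+12=b, o+10=y, n+12=z, d+10=n.

bqcbyzn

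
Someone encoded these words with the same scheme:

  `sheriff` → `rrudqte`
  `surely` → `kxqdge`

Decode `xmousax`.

The output letters match the input read backwards, each shifted +12: sheriff reversed is ffirehs. Read the word backwards and shift each letter +12.
Decoding xmousax: shift back: x−12=l, m−12=a, o−12=c, u−12=i, s−12=g, a−12=o, x−12=l → lacigol; then reverse → logical.

logical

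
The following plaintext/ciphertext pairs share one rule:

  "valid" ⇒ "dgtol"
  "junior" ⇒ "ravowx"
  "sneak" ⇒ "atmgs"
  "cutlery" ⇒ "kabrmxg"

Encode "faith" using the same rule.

Shifts by position in valid: pos 0: v→d (+8), pos 1: a→g (+6), pos 2: l→t (+8), pos 3: i→o (+6) — repeating every 2. The shifts repeat in a cycle of length 2: positions 0,1,… shift by +8, +6, then the pattern repeats.
Applying it to faith: f+8=n, a+6=g, i+8=q, t+6=z, h+8=p.

ngqzp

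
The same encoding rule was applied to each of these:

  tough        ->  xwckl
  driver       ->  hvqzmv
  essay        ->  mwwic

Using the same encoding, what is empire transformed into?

The shift depends on letter class: consonant t→x is +4, but vowel o→w is +8. Two shifts are in play — +8 for a/e/i/o/u, +4 for every other letter.
On empire: e(vowel)+8=m, m(cons)+4=q, p(cons)+4=t, i(vowel)+8=q, r(cons)+4=v, e(vowel)+8=m.

mqtqvm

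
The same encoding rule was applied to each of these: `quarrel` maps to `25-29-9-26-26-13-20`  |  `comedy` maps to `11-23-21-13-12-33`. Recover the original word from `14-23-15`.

fog

q is letter #17 and maps to 25: an offset of 8. Letters become their 1-based position plus 8 (so a→9, b→10, …).
Reversing it on 14-23-15: 14→(14−8)÷1=6=f, 23→(23−8)÷1=15=o, 15→(15−8)÷1=7=g.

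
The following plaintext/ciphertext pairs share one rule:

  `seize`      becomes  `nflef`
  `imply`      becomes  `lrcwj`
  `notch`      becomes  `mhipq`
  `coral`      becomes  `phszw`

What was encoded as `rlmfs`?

miner

s(18)→n(13) and e(4)→f(5) fit y≡21x+25 (mod 26); the inverse of 21 mod 26 is 5. This is an affine cipher: with a=0,…,z=25, each position x becomes (21x+25) mod 26.
Reversing it on rlmfs: r(17)→5·(17−25)≡12=m; l(11)→5·(11−25)≡8=i; m(12)→5·(12−25)≡13=n; f(5)→5·(5−25)≡4=e; s(18)→5·(18−25)≡17=r (all mod 26).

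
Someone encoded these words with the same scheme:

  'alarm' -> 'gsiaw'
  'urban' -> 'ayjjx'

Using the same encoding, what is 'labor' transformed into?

In alarm: a→g is +6, l→s is +7, a→i is +8, r→a is +9 — the shift increases by 1 each position. The shift increases by 1 at each position, starting from +6: 6, 7, 8, ….
For labor: l+6=r, a+7=h, b+8=j, o+9=x, r+10=b.

rhjxb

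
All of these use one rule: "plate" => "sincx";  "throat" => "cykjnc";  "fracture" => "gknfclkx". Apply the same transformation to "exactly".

p(15)→s(18) and l(11)→i(8) fit y≡9x+13 (mod 26); the inverse of 9 mod 26 is 3. Treating letters as 0–25, the rule is x ↦ 9x + 13 (mod 26).
Applying it to exactly: e(4)→9·4+13≡23=x; x(23)→9·23+13≡12=m; a(0)→9·0+13≡13=n; c(2)→9·2+13≡5=f; t(19)→9·19+13≡2=c; l(11)→9·11+13≡8=i; y(24)→9·24+13≡21=v (all mod 26).

xmnfciv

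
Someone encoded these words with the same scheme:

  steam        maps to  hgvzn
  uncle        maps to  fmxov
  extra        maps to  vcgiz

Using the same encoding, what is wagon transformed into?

dztlm

This is the alphabet-reversal cipher (Atbash): a becomes z, b becomes y, etc.
For wagon: w↔d, a↔z, g↔t, o↔l, n↔m.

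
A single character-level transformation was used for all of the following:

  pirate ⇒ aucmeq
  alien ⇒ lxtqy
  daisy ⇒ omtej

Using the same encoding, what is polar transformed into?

aawmc

A repeating key of period 2 is used — shifts +11, +12 over and over.
For polar: p+11=a, o+12=a, l+11=w, a+12=m, r+11=c.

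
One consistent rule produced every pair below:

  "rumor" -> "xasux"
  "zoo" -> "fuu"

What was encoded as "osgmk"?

Compare letters: r→x is +6, u→a is +6, m→s is +6 — a constant shift. Every letter moves 6 places later in the alphabet, wrapping around z→a.
Undoing it on osgmk: o−6=i, s−6=m, g−6=a, m−6=g, k−6=e.

image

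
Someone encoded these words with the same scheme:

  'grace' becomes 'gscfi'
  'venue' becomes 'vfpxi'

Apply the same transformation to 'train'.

In grace: g→g is +0, r→s is +1, a→c is +2, c→f is +3 — the shift increases by 1 each position. The shift increases by 1 at each position, starting from +0: 0, 1, 2, ….
For train: t+0=t, r+1=s, a+2=c, i+3=l, n+4=r.

tsclr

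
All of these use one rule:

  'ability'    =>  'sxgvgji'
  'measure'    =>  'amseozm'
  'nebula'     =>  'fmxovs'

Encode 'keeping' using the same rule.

qmmpgfw

a(0)→s(18) and b(1)→x(23) fit y≡5x+18 (mod 26); the inverse of 5 mod 26 is 21. This is an affine cipher: with a=0,…,z=25, each position x becomes (5x+18) mod 26.
Applying it to keeping: k(10)→5·10+18≡16=q; e(4)→5·4+18≡12=m; e(4)→5·4+18≡12=m; p(15)→5·15+18≡15=p; i(8)→5·8+18≡6=g; n(13)→5·13+18≡5=f; g(6)→5·6+18≡22=w (all mod 26).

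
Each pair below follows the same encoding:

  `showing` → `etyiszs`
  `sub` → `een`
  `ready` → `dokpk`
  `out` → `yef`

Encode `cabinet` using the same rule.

oknszof

The shift depends on letter class: consonant s→e is +12, but vowel o→y is +10. The rule splits by letter class: vowels +10, consonants +12.
On cabinet: c(cons)+12=o, a(vowel)+10=k, b(cons)+12=n, i(vowel)+10=s, n(cons)+12=z, e(vowel)+10=o, t(cons)+12=f.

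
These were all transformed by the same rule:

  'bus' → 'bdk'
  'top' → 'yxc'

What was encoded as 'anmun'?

The word is reversed, then every letter is shifted forward by 9.
Decoding anmun: shift back: a−9=r, n−9=e, m−9=d, u−9=l, n−9=e → redle; then reverse → elder.

elder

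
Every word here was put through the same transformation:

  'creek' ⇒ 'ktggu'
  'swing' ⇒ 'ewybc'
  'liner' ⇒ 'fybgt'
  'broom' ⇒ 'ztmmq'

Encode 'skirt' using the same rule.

euytp

c(2)→k(10) and r(17)→t(19) fit y≡11x+14 (mod 26); the inverse of 11 mod 26 is 19. Each letter's alphabet position (a=0..z=25) is mapped through 11·x+14 mod 26 — an affine cipher.
Applying it to skirt: s(18)→11·18+14≡4=e; k(10)→11·10+14≡20=u; i(8)→11·8+14≡24=y; r(17)→11·17+14≡19=t; t(19)→11·19+14≡15=p (all mod 26).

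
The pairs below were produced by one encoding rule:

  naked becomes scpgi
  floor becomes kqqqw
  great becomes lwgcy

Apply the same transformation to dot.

Vowels shift forward by 2 and consonants shift forward by 5.
Applying it to dot: d(cons)+5=i, o(vowel)+2=q, t(cons)+5=y.

iqy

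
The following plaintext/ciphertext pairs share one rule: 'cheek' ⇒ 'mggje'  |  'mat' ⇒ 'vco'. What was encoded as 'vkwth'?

fruit

The output letters match the input read backwards, each shifted +2: cheek reversed is keehc. The word is reversed, then every letter is shifted forward by 2.
Undoing it on vkwth: shift back: v−2=t, k−2=i, w−2=u, t−2=r, h−2=f → tiurf; then reverse → fruit.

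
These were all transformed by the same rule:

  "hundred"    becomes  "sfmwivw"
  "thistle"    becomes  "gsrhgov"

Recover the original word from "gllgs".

Each pair mirrors across the alphabet (h↔s, u↔f, n↔m): positions sum to 25. Each letter is replaced by its mirror in the alphabet: a↔z, b↔y, c↔x, and so on (the Atbash cipher).
Undoing it on gllgs: g↔t, l↔o, l↔o, g↔t, s↔h.

tooth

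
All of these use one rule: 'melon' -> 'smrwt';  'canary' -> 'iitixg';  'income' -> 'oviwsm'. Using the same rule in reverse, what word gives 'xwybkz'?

Shifts by position in melon: pos 0: m→s (+6), pos 1: e→m (+8), pos 2: l→r (+6), pos 3: o→w (+8) — repeating every 2. The shifts repeat in a cycle of length 2: positions 0,1,… shift by +6, +8, then the pattern repeats.
Undoing it on xwybkz: x−6=r, w−8=o, y−6=s, b−8=t, k−6=e, z−8=r.

roster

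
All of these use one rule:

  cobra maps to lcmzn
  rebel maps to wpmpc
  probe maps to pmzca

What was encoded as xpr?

Two steps: reverse the string, then apply a Caesar shift of +11.
Undoing it on xpr: shift back: x−11=m, p−11=e, r−11=g → meg; then reverse → gem.

gem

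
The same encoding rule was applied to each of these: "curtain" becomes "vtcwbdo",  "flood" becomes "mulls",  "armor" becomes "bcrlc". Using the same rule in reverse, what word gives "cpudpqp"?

relieve

Treating letters as 0–25, the rule is x ↦ 23x + 1 (mod 26).
Undoing it on cpudpqp: c(2)→17·(2−1)≡17=r; p(15)→17·(15−1)≡4=e; u(20)→17·(20−1)≡11=l; d(3)→17·(3−1)≡8=i; p(15)→17·(15−1)≡4=e; q(16)→17·(16−1)≡21=v; p(15)→17·(15−1)≡4=e (all mod 26).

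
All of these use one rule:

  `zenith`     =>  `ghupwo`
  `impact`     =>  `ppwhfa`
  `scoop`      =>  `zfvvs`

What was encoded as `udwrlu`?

napkin

The shifts repeat in a cycle of length 3: positions 0,1,… shift by +7, +3, +7, then the pattern repeats.
Reversing it on udwrlu: u−7=n, d−3=a, w−7=p, r−7=k, l−3=i, u−7=n.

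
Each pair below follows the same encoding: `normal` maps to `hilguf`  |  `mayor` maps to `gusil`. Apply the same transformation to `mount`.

Compare letters: n→h is +20, o→i is +20, r→l is +20 — a constant shift. Every letter moves 20 places later in the alphabet, wrapping around z→a.
On mount: m+20=g, o+20=i, u+20=o, n+20=h, t+20=n.

giohn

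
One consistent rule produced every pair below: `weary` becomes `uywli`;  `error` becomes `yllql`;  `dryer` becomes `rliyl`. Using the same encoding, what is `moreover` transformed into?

cqlyqnyl

Each letter's alphabet position (a=0..z=25) is mapped through 7·x+22 mod 26 — an affine cipher.
Applying it to moreover: m(12)→7·12+22≡2=c; o(14)→7·14+22≡16=q; r(17)→7·17+22≡11=l; e(4)→7·4+22≡24=y; o(14)→7·14+22≡16=q; v(21)→7·21+22≡13=n; e(4)→7·4+22≡24=y; r(17)→7·17+22≡11=l (all mod 26).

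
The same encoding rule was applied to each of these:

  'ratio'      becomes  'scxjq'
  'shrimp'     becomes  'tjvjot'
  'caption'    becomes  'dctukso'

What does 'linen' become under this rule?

mkrfp

It's a Vigenère-style cipher with numeric key [1,2,4]: position i shifts by key[i mod 3].
On linen: l+1=m, i+2=k, n+4=r, e+1=f, n+2=p.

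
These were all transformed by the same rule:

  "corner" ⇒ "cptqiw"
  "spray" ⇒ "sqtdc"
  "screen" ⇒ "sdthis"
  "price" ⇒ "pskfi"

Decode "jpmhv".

Each letter shifts forward by its position index (0, 1, 2, …) — the shift grows by one for each successive letter.
Decoding jpmhv: j−0=j, p−1=o, m−2=k, h−3=e, v−4=r.

joker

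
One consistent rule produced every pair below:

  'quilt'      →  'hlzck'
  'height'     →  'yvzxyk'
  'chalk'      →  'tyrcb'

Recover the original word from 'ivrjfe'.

Compare letters: q→h is +17, u→l is +17, i→z is +17 — a constant shift. This is a Caesar cipher with shift 17.
Undoing it on ivrjfe: i−17=r, v−17=e, r−17=a, j−17=s, f−17=o, e−17=n.

reason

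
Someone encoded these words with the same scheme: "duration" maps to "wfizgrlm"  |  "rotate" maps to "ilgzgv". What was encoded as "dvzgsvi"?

This is the alphabet-reversal cipher (Atbash): a becomes z, b becomes y, etc.
Undoing it on dvzgsvi: d↔w, v↔e, z↔a, g↔t, s↔h, v↔e, i↔r.

weather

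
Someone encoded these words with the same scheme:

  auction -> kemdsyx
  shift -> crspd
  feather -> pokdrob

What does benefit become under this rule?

loxopsd

Compare letters: a→k is +10, u→e is +10, c→m is +10 — a constant shift. Each letter is shifted forward by 10 in the alphabet (a Caesar shift of +10).
For benefit: b+10=l, e+10=o, n+10=x, e+10=o, f+10=p, i+10=s, t+10=d.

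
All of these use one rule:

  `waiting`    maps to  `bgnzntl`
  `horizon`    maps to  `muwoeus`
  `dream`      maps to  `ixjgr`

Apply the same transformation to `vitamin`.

Shifts by position in waiting: pos 0: w→b (+5), pos 1: a→g (+6), pos 2: i→n (+5), pos 3: t→z (+6) — repeating every 2. A repeating key of period 2 is used — shifts +5, +6 over and over.
On vitamin: v+5=a, i+6=o, t+5=y, a+6=g, m+5=r, i+6=o, n+5=s.

aoygros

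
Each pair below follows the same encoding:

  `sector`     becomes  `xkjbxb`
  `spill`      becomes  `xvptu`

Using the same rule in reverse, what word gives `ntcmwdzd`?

The shift increases by 1 at each position, starting from +5: 5, 6, 7, ….
Decoding ntcmwdzd: n−5=i, t−6=n, c−7=v, m−8=e, w−9=n, d−10=t, z−11=o, d−12=r.

inventor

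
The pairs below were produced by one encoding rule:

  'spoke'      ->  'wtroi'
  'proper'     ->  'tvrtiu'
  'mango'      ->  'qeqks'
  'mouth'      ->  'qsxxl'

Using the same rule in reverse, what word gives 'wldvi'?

The shifts repeat in a cycle of length 3: positions 0,1,… shift by +4, +4, +3, then the pattern repeats.
Reversing it on wldvi: w−4=s, l−4=h, d−3=a, v−4=r, i−4=e.

share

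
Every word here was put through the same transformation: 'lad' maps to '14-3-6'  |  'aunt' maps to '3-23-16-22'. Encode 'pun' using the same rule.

Letters become their 1-based position plus 2 (so a→3, b→4, …).
For pun: p=16→18, u=21→23, n=14→16.

18-23-16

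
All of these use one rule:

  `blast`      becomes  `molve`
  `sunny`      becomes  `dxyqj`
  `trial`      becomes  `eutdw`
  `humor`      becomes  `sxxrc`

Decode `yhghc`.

Shifts by position in blast: pos 0: b→m (+11), pos 1: l→o (+3), pos 2: a→l (+11), pos 3: s→v (+3) — repeating every 2. A repeating key of period 2 is used — shifts +11, +3 over and over.
Decoding yhghc: y−11=n, h−3=e, g−11=v, h−3=e, c−11=r.

never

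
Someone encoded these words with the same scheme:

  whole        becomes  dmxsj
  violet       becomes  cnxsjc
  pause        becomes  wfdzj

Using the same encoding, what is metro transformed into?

tjcyt

Shifts by position in whole: pos 0: w→d (+7), pos 1: h→m (+5), pos 2: o→x (+9), pos 3: l→s (+7), pos 4: e→j (+5) — repeating every 3. The shifts repeat in a cycle of length 3: positions 0,1,… shift by +7, +5, +9, then the pattern repeats.
For metro: m+7=t, e+5=j, t+9=c, r+7=y, o+5=t.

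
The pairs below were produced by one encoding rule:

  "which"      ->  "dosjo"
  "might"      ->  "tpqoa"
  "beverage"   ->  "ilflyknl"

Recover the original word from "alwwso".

Shifts by position in which: pos 0: w→d (+7), pos 1: h→o (+7), pos 2: i→s (+10), pos 3: c→j (+7), pos 4: h→o (+7) — repeating every 3. The shifts repeat in a cycle of length 3: positions 0,1,… shift by +7, +7, +10, then the pattern repeats.
Decoding alwwso: a−7=t, l−7=e, w−10=m, w−7=p, s−7=l, o−10=e.

temple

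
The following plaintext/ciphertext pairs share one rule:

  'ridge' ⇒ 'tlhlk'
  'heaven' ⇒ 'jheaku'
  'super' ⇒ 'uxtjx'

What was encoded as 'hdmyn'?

The shift increases by 1 at each position, starting from +2: 2, 3, 4, ….
Reversing it on hdmyn: h−2=f, d−3=a, m−4=i, y−5=t, n−6=h.

faith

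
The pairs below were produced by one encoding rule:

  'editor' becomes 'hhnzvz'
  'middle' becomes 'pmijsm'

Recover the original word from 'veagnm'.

savage

In editor: e→h is +3, d→h is +4, i→n is +5, t→z is +6 — the shift increases by 1 each position. Letter i (0-indexed) is shifted by i+3, so successive shifts are 3, 4, 5, ….
Reversing it on veagnm: v−3=s, e−4=a, a−5=v, g−6=a, n−7=g, m−8=e.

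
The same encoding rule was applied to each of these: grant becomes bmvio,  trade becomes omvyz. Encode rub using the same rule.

Compare letters: g→b is +21, r→m is +21, a→v is +21 — a constant shift. It's a constant shift of +21 (ROT21).
On rub: r+21=m, u+21=p, b+21=w.

mpw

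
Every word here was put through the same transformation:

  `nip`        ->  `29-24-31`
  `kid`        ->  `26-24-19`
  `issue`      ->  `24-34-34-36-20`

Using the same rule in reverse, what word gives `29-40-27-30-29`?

n is letter #14 and maps to 29: an offset of 15. Letters become their 1-based position plus 15 (so a→16, b→17, …).
Reversing it on 29-40-27-30-29: 29→(29−15)÷1=14=n, 40→(40−15)÷1=25=y, 27→(27−15)÷1=12=l, 30→(30−15)÷1=15=o, 29→(29−15)÷1=14=n.

nylon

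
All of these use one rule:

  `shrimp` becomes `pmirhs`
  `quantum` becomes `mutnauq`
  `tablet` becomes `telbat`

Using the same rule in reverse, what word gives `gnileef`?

The output letters match the input read backwards: shrimp reversed is pmirhs. It's just the letters in reverse order.
Reversing it on gnileef: then reverse → feeling.

feeling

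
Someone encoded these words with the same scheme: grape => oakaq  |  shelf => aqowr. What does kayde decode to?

cross

In grape: g→o is +8, r→a is +9, a→k is +10, p→a is +11 — the shift increases by 1 each position. The shift increases by 1 at each position, starting from +8: 8, 9, 10, ….
Decoding kayde: k−8=c, a−9=r, y−10=o, d−11=s, e−12=s.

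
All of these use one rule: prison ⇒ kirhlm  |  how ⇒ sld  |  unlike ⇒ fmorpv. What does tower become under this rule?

Each pair mirrors across the alphabet (p↔k, r↔i, i↔r): positions sum to 25. This is the alphabet-reversal cipher (Atbash): a becomes z, b becomes y, etc.
Applying it to tower: t↔g, o↔l, w↔d, e↔v, r↔i.

gldvi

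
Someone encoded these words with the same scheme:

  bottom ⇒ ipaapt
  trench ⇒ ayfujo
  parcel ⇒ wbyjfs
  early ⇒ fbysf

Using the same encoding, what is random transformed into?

ybukpt

The shift depends on letter class: consonant b→i is +7, but vowel o→p is +1. The rule splits by letter class: vowels +1, consonants +7.
On random: r(cons)+7=y, a(vowel)+1=b, n(cons)+7=u, d(cons)+7=k, o(vowel)+1=p, m(cons)+7=t.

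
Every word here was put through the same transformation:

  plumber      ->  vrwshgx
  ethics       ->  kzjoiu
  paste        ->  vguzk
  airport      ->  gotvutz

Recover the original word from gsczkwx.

amateur

Shifts by position in plumber: pos 0: p→v (+6), pos 1: l→r (+6), pos 2: u→w (+2), pos 3: m→s (+6), pos 4: b→h (+6), pos 5: e→g (+2) — repeating every 3. The shifts repeat in a cycle of length 3: positions 0,1,… shift by +6, +6, +2, then the pattern repeats.
Decoding gsczkwx: g−6=a, s−6=m, c−2=a, z−6=t, k−6=e, w−2=u, x−6=r.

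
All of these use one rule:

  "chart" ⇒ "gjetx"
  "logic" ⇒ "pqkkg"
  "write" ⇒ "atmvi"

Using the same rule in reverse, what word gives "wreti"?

spare

Shifts by position in chart: pos 0: c→g (+4), pos 1: h→j (+2), pos 2: a→e (+4), pos 3: r→t (+2) — repeating every 2. It's a Vigenère-style cipher with numeric key [4,2]: position i shifts by key[i mod 2].
Reversing it on wreti: w−4=s, r−2=p, e−4=a, t−2=r, i−4=e.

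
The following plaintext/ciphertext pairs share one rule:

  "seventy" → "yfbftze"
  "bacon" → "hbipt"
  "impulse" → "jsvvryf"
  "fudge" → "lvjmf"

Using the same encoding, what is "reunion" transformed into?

xfvtjpt

The shift depends on letter class: consonant s→y is +6, but vowel e→f is +1. The rule splits by letter class: vowels +1, consonants +6.
Applying it to reunion: r(cons)+6=x, e(vowel)+1=f, u(vowel)+1=v, n(cons)+6=t, i(vowel)+1=j, o(vowel)+1=p, n(cons)+6=t.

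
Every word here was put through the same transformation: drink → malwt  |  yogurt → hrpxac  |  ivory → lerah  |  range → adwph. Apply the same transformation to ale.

duh

The shift depends on letter class: consonant d→m is +9, but vowel i→l is +3. Vowels shift forward by 3 and consonants shift forward by 9.
On ale: a(vowel)+3=d, l(cons)+9=u, e(vowel)+3=h.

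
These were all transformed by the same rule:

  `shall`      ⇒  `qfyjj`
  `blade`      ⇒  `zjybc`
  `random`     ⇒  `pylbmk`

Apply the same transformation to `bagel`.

zyecj

Compare letters: s→q is +24, h→f is +24, a→y is +24 — a constant shift. Each letter is shifted forward by 24 in the alphabet (a Caesar shift of +24).
For bagel: b+24=z, a+24=y, g+24=e, e+24=c, l+24=j.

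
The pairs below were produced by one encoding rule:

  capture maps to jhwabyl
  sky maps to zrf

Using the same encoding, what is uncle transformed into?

bujsl

This is a Caesar cipher with shift 7.
On uncle: u+7=b, n+7=u, c+7=j, l+7=s, e+7=l.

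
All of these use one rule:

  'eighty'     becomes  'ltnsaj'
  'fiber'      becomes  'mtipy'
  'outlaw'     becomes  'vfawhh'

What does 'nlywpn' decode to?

Shifts by position in eighty: pos 0: e→l (+7), pos 1: i→t (+11), pos 2: g→n (+7), pos 3: h→s (+11) — repeating every 2. The shifts repeat in a cycle of length 2: positions 0,1,… shift by +7, +11, then the pattern repeats.
Reversing it on nlywpn: n−7=g, l−11=a, y−7=r, w−11=l, p−7=i, n−11=c.

garlic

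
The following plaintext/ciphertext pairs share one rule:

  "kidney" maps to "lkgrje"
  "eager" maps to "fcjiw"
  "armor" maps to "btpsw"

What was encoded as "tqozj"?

solve

In kidney: k→l is +1, i→k is +2, d→g is +3, n→r is +4 — the shift increases by 1 each position. The shift increases by 1 at each position, starting from +1: 1, 2, 3, ….
Undoing it on tqozj: t−1=s, q−2=o, o−3=l, z−4=v, j−5=e.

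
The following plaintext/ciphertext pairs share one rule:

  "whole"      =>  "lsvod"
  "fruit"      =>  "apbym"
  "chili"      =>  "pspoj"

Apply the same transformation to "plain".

uphsw

The output letters match the input read backwards, each shifted +7: whole reversed is elohw. Read the word backwards and shift each letter +7.
On plain: reverse → nialp; then shift: n+7=u, i+7=p, a+7=h, l+7=s, p+7=w.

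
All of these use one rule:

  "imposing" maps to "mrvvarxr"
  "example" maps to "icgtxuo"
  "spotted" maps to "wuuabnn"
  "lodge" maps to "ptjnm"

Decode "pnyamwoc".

In imposing: i→m is +4, m→r is +5, p→v is +6, o→v is +7 — the shift increases by 1 each position. Each letter shifts forward by (position + 4), i.e. 4, 5, 6, … — the shift grows by one for each successive letter.
Undoing it on pnyamwoc: p−4=l, n−5=i, y−6=s, a−7=t, m−8=e, w−9=n, o−10=e, c−11=r.

listener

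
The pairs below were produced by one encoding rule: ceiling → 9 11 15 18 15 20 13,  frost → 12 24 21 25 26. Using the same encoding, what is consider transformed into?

c is letter #3 and maps to 9: an offset of 6. Letters become their 1-based position plus 6 (so a→7, b→8, …).
On consider: c=3→9, o=15→21, n=14→20, s=19→25, i=9→15, d=4→10, e=5→11, r=18→24.

9 21 20 25 15 10 11 24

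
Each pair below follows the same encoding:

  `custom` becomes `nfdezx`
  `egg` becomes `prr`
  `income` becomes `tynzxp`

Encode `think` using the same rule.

estyv

Every letter moves 11 places later in the alphabet, wrapping around z→a.
For think: t+11=e, h+11=s, i+11=t, n+11=y, k+11=v.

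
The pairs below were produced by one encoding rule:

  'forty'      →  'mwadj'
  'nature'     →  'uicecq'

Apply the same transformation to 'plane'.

In forty: f→m is +7, o→w is +8, r→a is +9, t→d is +10 — the shift increases by 1 each position. The shift increases by 1 at each position, starting from +7: 7, 8, 9, ….
On plane: p+7=w, l+8=t, a+9=j, n+10=x, e+11=p.

wtjxp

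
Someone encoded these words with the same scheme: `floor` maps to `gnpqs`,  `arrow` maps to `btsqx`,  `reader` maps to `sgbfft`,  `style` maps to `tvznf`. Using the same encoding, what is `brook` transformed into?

ctpql

Shifts by position in floor: pos 0: f→g (+1), pos 1: l→n (+2), pos 2: o→p (+1), pos 3: o→q (+2) — repeating every 2. The shifts repeat in a cycle of length 2: positions 0,1,… shift by +1, +2, then the pattern repeats.
Applying it to brook: b+1=c, r+2=t, o+1=p, o+2=q, k+1=l.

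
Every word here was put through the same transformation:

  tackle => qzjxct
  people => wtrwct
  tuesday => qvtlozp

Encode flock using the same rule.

ycrjx

t(19)→q(16) and a(0)→z(25) fit y≡5x+25 (mod 26); the inverse of 5 mod 26 is 21. This is an affine cipher: with a=0,…,z=25, each position x becomes (5x+25) mod 26.
Applying it to flock: f(5)→5·5+25≡24=y; l(11)→5·11+25≡2=c; o(14)→5·14+25≡17=r; c(2)→5·2+25≡9=j; k(10)→5·10+25≡23=x (all mod 26).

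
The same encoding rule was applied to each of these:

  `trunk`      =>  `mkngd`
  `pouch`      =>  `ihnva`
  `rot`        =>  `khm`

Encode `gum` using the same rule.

znf

It's a constant shift of +19 (ROT19).
Applying it to gum: g+19=z, u+19=n, m+19=f.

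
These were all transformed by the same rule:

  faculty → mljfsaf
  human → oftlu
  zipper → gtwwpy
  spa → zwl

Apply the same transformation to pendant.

Vowels shift forward by 11 and consonants shift forward by 7.
On pendant: p(cons)+7=w, e(vowel)+11=p, n(cons)+7=u, d(cons)+7=k, a(vowel)+11=l, n(cons)+7=u, t(cons)+7=a.

wpuklua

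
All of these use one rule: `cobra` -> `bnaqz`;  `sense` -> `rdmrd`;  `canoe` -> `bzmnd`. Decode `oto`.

pup

Compare letters: c→b is +25, o→n is +25, b→a is +25 — a constant shift. Each letter is shifted forward by 25 in the alphabet (a Caesar shift of +25).
Undoing it on oto: o−25=p, t−25=u, o−25=p.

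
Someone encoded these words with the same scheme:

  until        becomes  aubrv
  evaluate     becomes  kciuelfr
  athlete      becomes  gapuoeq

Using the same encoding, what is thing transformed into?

zoqwq

Letter i (0-indexed) is shifted by i+6, so successive shifts are 6, 7, 8, ….
Applying it to thing: t+6=z, h+7=o, i+8=q, n+9=w, g+10=q.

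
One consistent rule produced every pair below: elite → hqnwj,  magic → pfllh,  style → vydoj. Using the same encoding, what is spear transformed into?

Shifts by position in elite: pos 0: e→h (+3), pos 1: l→q (+5), pos 2: i→n (+5), pos 3: t→w (+3), pos 4: e→j (+5) — repeating every 3. It's a Vigenère-style cipher with numeric key [3,5,5]: position i shifts by key[i mod 3].
For spear: s+3=v, p+5=u, e+5=j, a+3=d, r+5=w.

vujdw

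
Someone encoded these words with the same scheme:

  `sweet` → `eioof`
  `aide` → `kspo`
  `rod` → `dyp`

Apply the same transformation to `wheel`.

itoox

The shift depends on letter class: consonant s→e is +12, but vowel e→o is +10. Two shifts are in play — +10 for a/e/i/o/u, +12 for every other letter.
On wheel: w(cons)+12=i, h(cons)+12=t, e(vowel)+10=o, e(vowel)+10=o, l(cons)+12=x.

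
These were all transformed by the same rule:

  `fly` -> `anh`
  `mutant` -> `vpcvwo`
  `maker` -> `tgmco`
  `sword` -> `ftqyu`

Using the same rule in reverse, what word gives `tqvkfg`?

The output letters match the input read backwards, each shifted +2: fly reversed is ylf. The word is reversed, then every letter is shifted forward by 2.
Decoding tqvkfg: shift back: t−2=r, q−2=o, v−2=t, k−2=i, f−2=d, g−2=e → rotide; then reverse → editor.

editor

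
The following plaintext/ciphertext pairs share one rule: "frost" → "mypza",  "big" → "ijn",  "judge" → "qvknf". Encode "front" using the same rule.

The shift depends on letter class: consonant f→m is +7, but vowel o→p is +1. Vowels shift forward by 1 and consonants shift forward by 7.
For front: f(cons)+7=m, r(cons)+7=y, o(vowel)+1=p, n(cons)+7=u, t(cons)+7=a.

mypua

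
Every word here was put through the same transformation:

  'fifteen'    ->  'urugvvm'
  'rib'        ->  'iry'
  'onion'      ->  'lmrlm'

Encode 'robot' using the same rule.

ilylg

This is the alphabet-reversal cipher (Atbash): a becomes z, b becomes y, etc.
For robot: r↔i, o↔l, b↔y, o↔l, t↔g.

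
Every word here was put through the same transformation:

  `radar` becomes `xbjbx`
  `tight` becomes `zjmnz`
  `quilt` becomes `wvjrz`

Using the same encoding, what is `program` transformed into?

vxpmxbs

Two shifts are in play — +1 for a/e/i/o/u, +6 for every other letter.
Applying it to program: p(cons)+6=v, r(cons)+6=x, o(vowel)+1=p, g(cons)+6=m, r(cons)+6=x, a(vowel)+1=b, m(cons)+6=s.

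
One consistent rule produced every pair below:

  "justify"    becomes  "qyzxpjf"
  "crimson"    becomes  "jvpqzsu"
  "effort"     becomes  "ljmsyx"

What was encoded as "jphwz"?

class

Shifts by position in justify: pos 0: j→q (+7), pos 1: u→y (+4), pos 2: s→z (+7), pos 3: t→x (+4) — repeating every 2. A repeating key of period 2 is used — shifts +7, +4 over and over.
Reversing it on jphwz: j−7=c, p−4=l, h−7=a, w−4=s, z−7=s.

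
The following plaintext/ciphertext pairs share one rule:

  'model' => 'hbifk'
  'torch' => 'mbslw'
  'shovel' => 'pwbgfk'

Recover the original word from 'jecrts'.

unfair

m(12)→h(7) and o(14)→b(1) fit y≡23x+17 (mod 26); the inverse of 23 mod 26 is 17. Treating letters as 0–25, the rule is x ↦ 23x + 17 (mod 26).
Decoding jecrts: j(9)→17·(9−17)≡20=u; e(4)→17·(4−17)≡13=n; c(2)→17·(2−17)≡5=f; r(17)→17·(17−17)≡0=a; t(19)→17·(19−17)≡8=i; s(18)→17·(18−17)≡17=r (all mod 26).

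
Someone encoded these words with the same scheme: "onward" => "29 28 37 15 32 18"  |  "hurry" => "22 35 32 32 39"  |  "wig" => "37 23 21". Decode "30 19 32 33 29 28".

person

o is letter #15 and maps to 29: an offset of 14. The number is (letter's place in the alphabet, a=1) + 14.
Undoing it on 30 19 32 33 29 28: 30→(30−14)÷1=16=p, 19→(19−14)÷1=5=e, 32→(32−14)÷1=18=r, 33→(33−14)÷1=19=s, 29→(29−14)÷1=15=o, 28→(28−14)÷1=14=n.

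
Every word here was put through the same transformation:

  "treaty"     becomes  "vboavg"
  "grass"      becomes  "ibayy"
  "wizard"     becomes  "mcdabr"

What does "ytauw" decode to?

slack

Each letter's alphabet position (a=0..z=25) is mapped through 23·x+0 mod 26 — an affine cipher.
Reversing it on ytauw: y(24)→17·(24−0)≡18=s; t(19)→17·(19−0)≡11=l; a(0)→17·(0−0)≡0=a; u(20)→17·(20−0)≡2=c; w(22)→17·(22−0)≡10=k (all mod 26).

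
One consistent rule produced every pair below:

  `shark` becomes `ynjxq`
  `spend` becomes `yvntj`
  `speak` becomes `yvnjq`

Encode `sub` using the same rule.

ydh

The shift depends on letter class: consonant s→y is +6, but vowel a→j is +9. The rule splits by letter class: vowels +9, consonants +6.
Applying it to sub: s(cons)+6=y, u(vowel)+9=d, b(cons)+6=h.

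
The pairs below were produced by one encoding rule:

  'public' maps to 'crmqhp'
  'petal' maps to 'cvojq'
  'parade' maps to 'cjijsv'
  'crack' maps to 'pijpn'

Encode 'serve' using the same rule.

lviuv

p(15)→c(2) and u(20)→r(17) fit y≡3x+9 (mod 26); the inverse of 3 mod 26 is 9. This is an affine cipher: with a=0,…,z=25, each position x becomes (3x+9) mod 26.
For serve: s(18)→3·18+9≡11=l; e(4)→3·4+9≡21=v; r(17)→3·17+9≡8=i; v(21)→3·21+9≡20=u; e(4)→3·4+9≡21=v (all mod 26).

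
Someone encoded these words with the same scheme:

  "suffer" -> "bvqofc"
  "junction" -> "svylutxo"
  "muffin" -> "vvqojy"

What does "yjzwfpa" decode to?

pioneer

Shifts by position in suffer: pos 0: s→b (+9), pos 1: u→v (+1), pos 2: f→q (+11), pos 3: f→o (+9), pos 4: e→f (+1), pos 5: r→c (+11) — repeating every 3. A repeating key of period 3 is used — shifts +9, +1, +11 over and over.
Reversing it on yjzwfpa: y−9=p, j−1=i, z−11=o, w−9=n, f−1=e, p−11=e, a−9=r.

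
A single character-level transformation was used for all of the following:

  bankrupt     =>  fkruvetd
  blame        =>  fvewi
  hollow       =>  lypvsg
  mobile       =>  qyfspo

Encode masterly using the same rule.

Shifts by position in bankrupt: pos 0: b→f (+4), pos 1: a→k (+10), pos 2: n→r (+4), pos 3: k→u (+10) — repeating every 2. It's a Vigenère-style cipher with numeric key [4,10]: position i shifts by key[i mod 2].
For masterly: m+4=q, a+10=k, s+4=w, t+10=d, e+4=i, r+10=b, l+4=p, y+10=i.

qkwdibpi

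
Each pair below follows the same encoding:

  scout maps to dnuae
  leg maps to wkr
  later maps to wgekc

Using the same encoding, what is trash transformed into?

ecgds

The rule splits by letter class: vowels +6, consonants +11.
On trash: t(cons)+11=e, r(cons)+11=c, a(vowel)+6=g, s(cons)+11=d, h(cons)+11=s.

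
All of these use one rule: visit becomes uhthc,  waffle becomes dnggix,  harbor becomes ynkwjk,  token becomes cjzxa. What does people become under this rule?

sxjsix

v(21)→u(20) and i(8)→h(7) fit y≡9x+13 (mod 26); the inverse of 9 mod 26 is 3. This is an affine cipher: with a=0,…,z=25, each position x becomes (9x+13) mod 26.
On people: p(15)→9·15+13≡18=s; e(4)→9·4+13≡23=x; o(14)→9·14+13≡9=j; p(15)→9·15+13≡18=s; l(11)→9·11+13≡8=i; e(4)→9·4+13≡23=x (all mod 26).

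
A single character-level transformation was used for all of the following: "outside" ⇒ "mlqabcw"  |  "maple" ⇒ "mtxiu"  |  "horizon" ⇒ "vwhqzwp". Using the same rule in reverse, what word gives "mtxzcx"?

purple

The output letters match the input read backwards, each shifted +8: outside reversed is edistuo. Read the word backwards and shift each letter +8.
Undoing it on mtxzcx: shift back: m−8=e, t−8=l, x−8=p, z−8=r, c−8=u, x−8=p → elprup; then reverse → purple.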